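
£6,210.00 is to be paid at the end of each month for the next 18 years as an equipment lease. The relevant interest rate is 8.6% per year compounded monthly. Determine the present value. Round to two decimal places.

This is an ordinary annuity: 216 payments of £6,210.00 at the end of each month.
Periodic rate r = 0.086/12 per month; n is counted in months.
PV = PMT × [(1 − (1+r)^−n)/r] = 6,210 × [1 − (1+r)^−216] / r = £681,207.92

£681,207.92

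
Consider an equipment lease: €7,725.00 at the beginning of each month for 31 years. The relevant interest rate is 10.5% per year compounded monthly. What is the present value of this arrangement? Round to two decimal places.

€855,732.83

This is an annuity due: 372 payments of €7,725.00 at the beginning of each month.
Periodic rate r = 0.105/12 per month; n is counted in months.
PV = PMT × [(1 − (1+r)^−n)/r] × (1+r) = 7,725 × [1 − (1+r)^−372] / r × (1+r) = €855,732.83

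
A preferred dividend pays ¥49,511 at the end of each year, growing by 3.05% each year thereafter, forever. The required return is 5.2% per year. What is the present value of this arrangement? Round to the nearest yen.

¥2,302,837

Periodic rate r = 0.052 per year.
Growing perpetuity (Gordon): PV = PMT₁ / (r − g) = 49,511 / (r − 0.0305) = ¥2,302,837.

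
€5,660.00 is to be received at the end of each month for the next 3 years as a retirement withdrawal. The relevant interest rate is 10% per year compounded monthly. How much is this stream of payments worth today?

€175,410.39

This is an ordinary annuity: 36 payments of €5,660.00 at the end of each month.
Periodic rate r = 0.1/12 per month; n is counted in months.
PV = PMT × [(1 − (1+r)^−n)/r] = 5,660 × [1 − (1+r)^−36] / r = €175,410.39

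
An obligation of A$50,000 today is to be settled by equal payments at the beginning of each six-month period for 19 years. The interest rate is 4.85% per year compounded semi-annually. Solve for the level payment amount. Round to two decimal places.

A$1,980.65

Level annuity due; solve PV = PMT × [(1 − (1+r)^−n)/r] × (1+r) for PMT.
Periodic rate r = 0.0485/2 per half-year; n is counted in half-years.
With n = 38: PMT = 50,000 / ([(1 − (1+r)^−n)/r] × (1+r)) = A$1,980.65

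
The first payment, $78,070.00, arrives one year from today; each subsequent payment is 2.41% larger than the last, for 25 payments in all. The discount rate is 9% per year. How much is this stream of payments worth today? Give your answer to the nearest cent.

Periodic rate r = 0.09 per year.
Growing ordinary annuity: PV = PMT₁ × [1 − ((1+g)/(1+r))^n] / (r − g) = 78,070 × [1 − ((1+0.0241)/(1+r))^25] / (r − 0.0241) = $935,503.91.

$935,503.91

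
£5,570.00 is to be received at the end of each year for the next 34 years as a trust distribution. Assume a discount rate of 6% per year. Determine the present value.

This is an ordinary annuity: 34 payments of £5,570.00 at the end of each year.
Periodic rate r = 0.06 per year.
PV = PMT × [(1 − (1+r)^−n)/r] = 5,570 × [1 − (1+r)^−34] / r = £80,030.55

£80,030.55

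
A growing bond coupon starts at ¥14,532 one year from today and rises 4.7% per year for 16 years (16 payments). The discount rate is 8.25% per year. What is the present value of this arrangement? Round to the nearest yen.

¥169,249

Periodic rate r = 0.0825 per year.
Growing ordinary annuity: PV = PMT₁ × [1 − ((1+g)/(1+r))^n] / (r − g) = 14,532 × [1 − ((1+0.047)/(1+r))^16] / (r − 0.047) = ¥169,249.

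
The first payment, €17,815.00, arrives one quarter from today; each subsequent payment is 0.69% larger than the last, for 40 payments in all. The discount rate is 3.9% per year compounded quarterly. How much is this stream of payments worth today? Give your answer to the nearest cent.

€668,230.71

Periodic rate r = 0.039/4 per quarter; n is counted in quarters.
Growing ordinary annuity: PV = PMT₁ × [1 − ((1+g)/(1+r))^n] / (r − g) = 17,815 × [1 − ((1+0.0069)/(1+r))^40] / (r − 0.0069) = €668,230.71.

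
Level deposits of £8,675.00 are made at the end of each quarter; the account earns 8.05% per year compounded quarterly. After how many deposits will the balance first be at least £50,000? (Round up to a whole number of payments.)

Periodic rate r = 0.0805/4 per quarter; n is counted in quarters.
Ordinary annuity FV: 50,000 = 8,675 × [((1+r)^n − 1)/r].
(1+r)^n = 1 + 50,000 × r / 8,675, so n = ln(1 + 50,000·r/8,675) / ln(1+r) = 5.51.
Round up to a whole number of payments: n = 6.

6 payments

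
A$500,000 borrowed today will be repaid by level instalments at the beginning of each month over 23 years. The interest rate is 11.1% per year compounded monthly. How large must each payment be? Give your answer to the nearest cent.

A$4,974.43

Level annuity due; solve PV = PMT × [(1 − (1+r)^−n)/r] × (1+r) for PMT.
Periodic rate r = 0.111/12 per month; n is counted in months.
With n = 276: PMT = 500,000 / ([(1 − (1+r)^−n)/r] × (1+r)) = A$4,974.43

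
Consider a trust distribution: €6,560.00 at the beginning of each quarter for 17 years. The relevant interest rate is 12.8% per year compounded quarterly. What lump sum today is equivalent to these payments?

€186,716.42

This is an annuity due: 68 payments of €6,560.00 at the beginning of each quarter.
Periodic rate r = 0.128/4 per quarter; n is counted in quarters.
PV = PMT × [(1 − (1+r)^−n)/r] × (1+r) = 6,560 × [1 − (1+r)^−68] / r × (1+r) = €186,716.42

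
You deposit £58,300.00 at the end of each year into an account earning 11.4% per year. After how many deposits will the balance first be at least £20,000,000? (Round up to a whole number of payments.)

Periodic rate r = 0.114 per year.
Ordinary annuity FV: 20,000,000 = 58,300 × [((1+r)^n − 1)/r].
(1+r)^n = 1 + 20,000,000 × r / 58,300, so n = ln(1 + 20,000,000·r/58,300) / ln(1+r) = 34.19.
Round up to a whole number of payments: n = 35.

35 payments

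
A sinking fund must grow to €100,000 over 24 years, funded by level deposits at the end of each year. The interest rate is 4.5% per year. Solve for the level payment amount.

€2,398.70

Level ordinary annuity; solve FV = PMT × [((1+r)^n − 1)/r] for PMT.
Periodic rate r = 0.045 per year.
With n = 24: PMT = 100,000 / ([((1+r)^n − 1)/r]) = €2,398.70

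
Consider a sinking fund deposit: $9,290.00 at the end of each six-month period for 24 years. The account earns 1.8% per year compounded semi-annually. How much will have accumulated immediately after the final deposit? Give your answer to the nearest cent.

This is an ordinary annuity: 48 deposits of $9,290.00 at the end of each six-month period.
Periodic rate r = 0.018/2 per half-year; n is counted in half-years.
FV = PMT × [((1+r)^n − 1)/r] = 9,290 × [(1+r)^48 − 1] / r = $554,676.40

$554,676.40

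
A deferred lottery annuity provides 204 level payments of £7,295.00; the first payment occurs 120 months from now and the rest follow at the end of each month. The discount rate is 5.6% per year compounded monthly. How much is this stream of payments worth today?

£550,790.56

Ordinary annuity of 204 payments, first payment at period 120.
Periodic rate r = 0.056/12 per month; n is counted in months.
The ordinary-annuity PV formula values the stream one period before the first payment (period 119); discount that back 119 periods:
PV₀ = 7,295 × [1 − (1+r)^−204] / r × (1+r)^−119 = £550,790.56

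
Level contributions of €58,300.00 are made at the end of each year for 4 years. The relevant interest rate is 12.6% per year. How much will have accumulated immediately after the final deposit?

€281,093.71

This is an ordinary annuity: 4 deposits of €58,300.00 at the end of each year.
Periodic rate r = 0.126 per year.
FV = PMT × [((1+r)^n − 1)/r] = 58,300 × [(1+r)^4 − 1] / r = €281,093.71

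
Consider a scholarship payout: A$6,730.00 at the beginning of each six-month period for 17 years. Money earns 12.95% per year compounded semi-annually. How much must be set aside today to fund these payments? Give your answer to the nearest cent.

This is an annuity due: 34 payments of A$6,730.00 at the beginning of each six-month period.
Periodic rate r = 0.1295/2 per half-year; n is counted in half-years.
PV = PMT × [(1 − (1+r)^−n)/r] × (1+r) = 6,730 × [1 − (1+r)^−34] / r × (1+r) = A$97,558.22

A$97,558.22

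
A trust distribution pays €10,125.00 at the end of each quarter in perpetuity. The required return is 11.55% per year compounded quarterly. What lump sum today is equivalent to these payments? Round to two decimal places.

€350,649.35

Periodic rate r = 0.1155/4 per quarter.
Level perpetuity: PV = PMT / r = 10,125 / (0.1155/4) = €350,649.35.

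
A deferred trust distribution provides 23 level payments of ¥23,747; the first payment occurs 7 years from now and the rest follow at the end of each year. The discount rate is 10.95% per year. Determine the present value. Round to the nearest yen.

Ordinary annuity of 23 payments, first payment at period 7.
Periodic rate r = 0.1095 per year.
The ordinary-annuity PV formula values the stream one period before the first payment (period 6); discount that back 6 periods:
PV₀ = 23,747 × [1 − (1+r)^−23] / r × (1+r)^−6 = ¥105,606

¥105,606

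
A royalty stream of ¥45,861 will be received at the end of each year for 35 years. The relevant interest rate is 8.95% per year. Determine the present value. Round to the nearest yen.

This is an ordinary annuity: 35 payments of ¥45,861 at the end of each year.
Periodic rate r = 0.0895 per year.
PV = PMT × [(1 − (1+r)^−n)/r] = 45,861 × [1 − (1+r)^−35] / r = ¥486,906

¥486,906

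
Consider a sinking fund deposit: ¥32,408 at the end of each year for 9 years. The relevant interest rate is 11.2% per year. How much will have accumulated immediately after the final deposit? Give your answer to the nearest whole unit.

This is an ordinary annuity: 9 deposits of ¥32,408 at the end of each year.
Periodic rate r = 0.112 per year.
FV = PMT × [((1+r)^n − 1)/r] = 32,408 × [(1+r)^9 − 1] / r = ¥462,919

¥462,919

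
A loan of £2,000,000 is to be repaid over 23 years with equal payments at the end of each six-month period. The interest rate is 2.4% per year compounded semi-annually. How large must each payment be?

£56,830.57

Level ordinary annuity; solve PV = PMT × [(1 − (1+r)^−n)/r] for PMT.
Periodic rate r = 0.024/2 per half-year; n is counted in half-years.
With n = 46: PMT = 2,000,000 / ([(1 − (1+r)^−n)/r]) = £56,830.57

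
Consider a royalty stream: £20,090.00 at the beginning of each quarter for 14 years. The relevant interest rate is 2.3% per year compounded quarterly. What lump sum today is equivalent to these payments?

This is an annuity due: 56 payments of £20,090.00 at the beginning of each quarter.
Periodic rate r = 0.023/4 per quarter; n is counted in quarters.
PV = PMT × [(1 − (1+r)^−n)/r] × (1+r) = 20,090 × [1 − (1+r)^−56] / r × (1+r) = £965,061.80

£965,061.80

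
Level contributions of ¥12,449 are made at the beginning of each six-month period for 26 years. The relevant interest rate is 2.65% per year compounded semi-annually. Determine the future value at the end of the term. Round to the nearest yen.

¥935,556

This is an annuity due: 52 deposits of ¥12,449 at the beginning of each six-month period.
Periodic rate r = 0.0265/2 per half-year; n is counted in half-years.
FV = PMT × [((1+r)^n − 1)/r] × (1+r) = 12,449 × [(1+r)^52 − 1] / r × (1+r) = ¥935,556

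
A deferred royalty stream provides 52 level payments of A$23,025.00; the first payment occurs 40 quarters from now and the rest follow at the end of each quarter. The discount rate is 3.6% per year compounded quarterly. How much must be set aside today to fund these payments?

A$671,817.10

Ordinary annuity of 52 payments, first payment at period 40.
Periodic rate r = 0.036/4 per quarter; n is counted in quarters.
The ordinary-annuity PV formula values the stream one period before the first payment (period 39); discount that back 39 periods:
PV₀ = 23,025 × [1 − (1+r)^−52] / r × (1+r)^−39 = A$671,817.10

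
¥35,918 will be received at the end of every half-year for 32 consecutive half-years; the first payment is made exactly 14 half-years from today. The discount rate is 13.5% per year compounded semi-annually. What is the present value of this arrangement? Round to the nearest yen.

Ordinary annuity of 32 payments, first payment at period 14.
Periodic rate r = 0.135/2 per half-year; n is counted in half-years.
The ordinary-annuity PV formula values the stream one period before the first payment (period 13); discount that back 13 periods:
PV₀ = 35,918 × [1 − (1+r)^−32] / r × (1+r)^−13 = ¥199,480

¥199,480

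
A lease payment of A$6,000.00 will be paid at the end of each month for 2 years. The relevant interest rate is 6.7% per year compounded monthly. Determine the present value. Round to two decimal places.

This is an ordinary annuity: 24 payments of A$6,000.00 at the end of each month.
Periodic rate r = 0.067/12 per month; n is counted in months.
PV = PMT × [(1 − (1+r)^−n)/r] = 6,000 × [1 − (1+r)^−24] / r = A$134,418.54

A$134,418.54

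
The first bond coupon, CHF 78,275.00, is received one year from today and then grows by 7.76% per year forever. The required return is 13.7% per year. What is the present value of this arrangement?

CHF 1,317,760.94

Periodic rate r = 0.137 per year.
Growing perpetuity (Gordon): PV = PMT₁ / (r − g) = 78,275 / (r − 0.0776) = CHF 1,317,760.94.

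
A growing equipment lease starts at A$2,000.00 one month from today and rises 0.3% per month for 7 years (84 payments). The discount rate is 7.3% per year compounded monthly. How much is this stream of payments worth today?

Periodic rate r = 0.073/12 per month; n is counted in months.
Growing ordinary annuity: PV = PMT₁ × [1 − ((1+g)/(1+r))^n] / (r − g) = 2,000 × [1 − ((1+0.003)/(1+r))^84] / (r − 0.003) = A$147,420.21.

A$147,420.21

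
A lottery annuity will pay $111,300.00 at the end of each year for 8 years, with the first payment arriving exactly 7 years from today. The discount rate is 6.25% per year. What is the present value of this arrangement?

$475,677.89

Ordinary annuity of 8 payments, first payment at period 7.
Periodic rate r = 0.0625 per year.
The ordinary-annuity PV formula values the stream one period before the first payment (period 6); discount that back 6 periods:
PV₀ = 111,300 × [1 − (1+r)^−8] / r × (1+r)^−6 = $475,677.89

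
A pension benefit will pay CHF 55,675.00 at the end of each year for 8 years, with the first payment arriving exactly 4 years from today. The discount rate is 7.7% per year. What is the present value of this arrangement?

Ordinary annuity of 8 payments, first payment at period 4.
Periodic rate r = 0.077 per year.
The ordinary-annuity PV formula values the stream one period before the first payment (period 3); discount that back 3 periods:
PV₀ = 55,675 × [1 − (1+r)^−8] / r × (1+r)^−3 = CHF 259,051.98

CHF 259,051.98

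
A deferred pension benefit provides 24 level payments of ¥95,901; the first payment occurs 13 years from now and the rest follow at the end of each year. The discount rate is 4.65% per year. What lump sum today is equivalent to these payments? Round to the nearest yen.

Ordinary annuity of 24 payments, first payment at period 13.
Periodic rate r = 0.0465 per year.
The ordinary-annuity PV formula values the stream one period before the first payment (period 12); discount that back 12 periods:
PV₀ = 95,901 × [1 − (1+r)^−24] / r × (1+r)^−12 = ¥793,795

¥793,795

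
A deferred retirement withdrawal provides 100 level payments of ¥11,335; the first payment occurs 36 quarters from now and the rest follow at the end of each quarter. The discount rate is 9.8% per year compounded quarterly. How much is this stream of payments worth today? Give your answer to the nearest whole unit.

¥180,681

Ordinary annuity of 100 payments, first payment at period 36.
Periodic rate r = 0.098/4 per quarter; n is counted in quarters.
The ordinary-annuity PV formula values the stream one period before the first payment (period 35); discount that back 35 periods:
PV₀ = 11,335 × [1 − (1+r)^−100] / r × (1+r)^−35 = ¥180,681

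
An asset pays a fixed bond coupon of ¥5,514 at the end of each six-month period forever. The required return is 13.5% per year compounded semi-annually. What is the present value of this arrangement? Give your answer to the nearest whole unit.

Periodic rate r = 0.135/2 per half-year.
Level perpetuity: PV = PMT / r = 5,514 / (0.135/2) = ¥81,689.

¥81,689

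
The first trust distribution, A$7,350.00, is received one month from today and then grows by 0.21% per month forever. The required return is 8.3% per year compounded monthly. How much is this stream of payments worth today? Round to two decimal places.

A$1,525,951.56

Periodic rate r = 0.083/12 per month.
Growing perpetuity (Gordon): PV = PMT₁ / (r − g) = 7,350 / (r − 0.0021) = A$1,525,951.56.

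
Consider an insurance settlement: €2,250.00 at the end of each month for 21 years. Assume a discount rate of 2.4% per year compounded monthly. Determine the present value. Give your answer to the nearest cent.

€445,034.78

This is an ordinary annuity: 252 payments of €2,250.00 at the end of each month.
Periodic rate r = 0.024/12 per month; n is counted in months.
PV = PMT × [(1 − (1+r)^−n)/r] = 2,250 × [1 − (1+r)^−252] / r = €445,034.78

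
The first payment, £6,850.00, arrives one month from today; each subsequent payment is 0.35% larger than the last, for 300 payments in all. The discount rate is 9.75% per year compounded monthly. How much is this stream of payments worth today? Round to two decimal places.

£1,108,280.60

Periodic rate r = 0.0975/12 per month; n is counted in months.
Growing ordinary annuity: PV = PMT₁ × [1 − ((1+g)/(1+r))^n] / (r − g) = 6,850 × [1 − ((1+0.0035)/(1+r))^300] / (r − 0.0035) = £1,108,280.60.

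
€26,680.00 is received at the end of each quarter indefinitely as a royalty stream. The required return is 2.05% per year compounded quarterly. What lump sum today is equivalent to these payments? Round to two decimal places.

€5,205,853.66

Periodic rate r = 0.0205/4 per quarter.
Level perpetuity: PV = PMT / r = 26,680 / (0.0205/4) = €5,205,853.66.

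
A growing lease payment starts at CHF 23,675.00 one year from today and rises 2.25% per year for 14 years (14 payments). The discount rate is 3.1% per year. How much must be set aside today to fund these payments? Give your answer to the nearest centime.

CHF 304,811.54

Periodic rate r = 0.031 per year.
Growing ordinary annuity: PV = PMT₁ × [1 − ((1+g)/(1+r))^n] / (r − g) = 23,675 × [1 − ((1+0.0225)/(1+r))^14] / (r − 0.0225) = CHF 304,811.54.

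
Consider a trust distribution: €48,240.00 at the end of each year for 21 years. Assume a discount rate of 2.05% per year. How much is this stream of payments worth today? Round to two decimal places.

€816,502.02

This is an ordinary annuity: 21 payments of €48,240.00 at the end of each year.
Periodic rate r = 0.0205 per year.
PV = PMT × [(1 − (1+r)^−n)/r] = 48,240 × [1 − (1+r)^−21] / r = €816,502.02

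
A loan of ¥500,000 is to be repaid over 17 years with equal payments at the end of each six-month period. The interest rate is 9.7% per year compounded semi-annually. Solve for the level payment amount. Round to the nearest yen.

Level ordinary annuity; solve PV = PMT × [(1 − (1+r)^−n)/r] for PMT.
Periodic rate r = 0.097/2 per half-year; n is counted in half-years.
With n = 34: PMT = 500,000 / ([(1 − (1+r)^−n)/r]) = ¥30,306

¥30,306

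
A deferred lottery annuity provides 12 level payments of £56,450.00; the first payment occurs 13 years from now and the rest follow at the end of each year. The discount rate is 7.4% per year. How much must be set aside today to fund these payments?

£186,369.08

Ordinary annuity of 12 payments, first payment at period 13.
Periodic rate r = 0.074 per year.
The ordinary-annuity PV formula values the stream one period before the first payment (period 12); discount that back 12 periods:
PV₀ = 56,450 × [1 − (1+r)^−12] / r × (1+r)^−12 = £186,369.08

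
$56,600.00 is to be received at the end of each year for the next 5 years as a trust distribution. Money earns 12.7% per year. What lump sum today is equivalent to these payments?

$200,541.17

This is an ordinary annuity: 5 payments of $56,600.00 at the end of each year.
Periodic rate r = 0.127 per year.
PV = PMT × [(1 − (1+r)^−n)/r] = 56,600 × [1 − (1+r)^−5] / r = $200,541.17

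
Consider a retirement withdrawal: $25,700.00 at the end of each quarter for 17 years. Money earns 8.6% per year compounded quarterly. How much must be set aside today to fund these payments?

This is an ordinary annuity: 68 payments of $25,700.00 at the end of each quarter.
Periodic rate r = 0.086/4 per quarter; n is counted in quarters.
PV = PMT × [(1 − (1+r)^−n)/r] = 25,700 × [1 − (1+r)^−68] / r = $913,973.88

$913,973.88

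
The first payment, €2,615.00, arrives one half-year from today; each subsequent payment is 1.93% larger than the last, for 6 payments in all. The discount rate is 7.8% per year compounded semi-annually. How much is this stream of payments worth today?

Periodic rate r = 0.078/2 per half-year; n is counted in half-years.
Growing ordinary annuity: PV = PMT₁ × [1 − ((1+g)/(1+r))^n] / (r − g) = 2,615 × [1 − ((1+0.0193)/(1+r))^6] / (r − 0.0193) = €14,403.09.

€14,403.09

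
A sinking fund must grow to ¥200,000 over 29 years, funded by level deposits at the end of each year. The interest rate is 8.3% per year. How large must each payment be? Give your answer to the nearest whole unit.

Level ordinary annuity; solve FV = PMT × [((1+r)^n − 1)/r] for PMT.
Periodic rate r = 0.083 per year.
With n = 29: PMT = 200,000 / ([((1+r)^n − 1)/r]) = ¥1,825

¥1,825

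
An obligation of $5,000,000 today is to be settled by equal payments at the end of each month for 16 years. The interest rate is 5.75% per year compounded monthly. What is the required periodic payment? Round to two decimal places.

$39,890.37

Level ordinary annuity; solve PV = PMT × [(1 − (1+r)^−n)/r] for PMT.
Periodic rate r = 0.0575/12 per month; n is counted in months.
With n = 192: PMT = 5,000,000 / ([(1 − (1+r)^−n)/r]) = $39,890.37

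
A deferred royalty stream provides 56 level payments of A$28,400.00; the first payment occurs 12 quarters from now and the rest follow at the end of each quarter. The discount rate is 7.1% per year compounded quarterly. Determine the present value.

Ordinary annuity of 56 payments, first payment at period 12.
Periodic rate r = 0.071/4 per quarter; n is counted in quarters.
The ordinary-annuity PV formula values the stream one period before the first payment (period 11); discount that back 11 periods:
PV₀ = 28,400 × [1 − (1+r)^−56] / r × (1+r)^−11 = A$826,235.31

A$826,235.31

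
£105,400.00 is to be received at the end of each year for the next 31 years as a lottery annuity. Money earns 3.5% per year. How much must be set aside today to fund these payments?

This is an ordinary annuity: 31 payments of £105,400.00 at the end of each year.
Periodic rate r = 0.035 per year.
PV = PMT × [(1 − (1+r)^−n)/r] = 105,400 × [1 − (1+r)^−31] / r = £1,974,803.47

£1,974,803.47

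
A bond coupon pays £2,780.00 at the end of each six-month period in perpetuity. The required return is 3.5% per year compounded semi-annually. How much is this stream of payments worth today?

£158,857.14

Periodic rate r = 0.035/2 per half-year.
Level perpetuity: PV = PMT / r = 2,780 / (0.035/2) = £158,857.14.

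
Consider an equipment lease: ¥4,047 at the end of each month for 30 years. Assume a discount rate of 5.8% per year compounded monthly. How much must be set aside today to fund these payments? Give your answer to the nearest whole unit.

¥689,728

This is an ordinary annuity: 360 payments of ¥4,047 at the end of each month.
Periodic rate r = 0.058/12 per month; n is counted in months.
PV = PMT × [(1 − (1+r)^−n)/r] = 4,047 × [1 − (1+r)^−360] / r = ¥689,728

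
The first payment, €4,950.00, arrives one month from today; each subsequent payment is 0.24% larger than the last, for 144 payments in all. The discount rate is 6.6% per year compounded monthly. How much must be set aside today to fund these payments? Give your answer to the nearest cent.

€573,158.20

Periodic rate r = 0.066/12 per month; n is counted in months.
Growing ordinary annuity: PV = PMT₁ × [1 − ((1+g)/(1+r))^n] / (r − g) = 4,950 × [1 − ((1+0.0024)/(1+r))^144] / (r − 0.0024) = €573,158.20.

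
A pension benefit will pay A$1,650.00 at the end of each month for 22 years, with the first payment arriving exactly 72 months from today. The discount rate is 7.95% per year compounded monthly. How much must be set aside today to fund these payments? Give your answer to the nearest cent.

A$128,578.58

Ordinary annuity of 264 payments, first payment at period 72.
Periodic rate r = 0.0795/12 per month; n is counted in months.
The ordinary-annuity PV formula values the stream one period before the first payment (period 71); discount that back 71 periods:
PV₀ = 1,650 × [1 − (1+r)^−264] / r × (1+r)^−71 = A$128,578.58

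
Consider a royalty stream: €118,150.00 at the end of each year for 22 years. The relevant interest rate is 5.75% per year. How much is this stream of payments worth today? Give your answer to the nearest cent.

€1,454,165.63

This is an ordinary annuity: 22 payments of €118,150.00 at the end of each year.
Periodic rate r = 0.0575 per year.
PV = PMT × [(1 − (1+r)^−n)/r] = 118,150 × [1 − (1+r)^−22] / r = €1,454,165.63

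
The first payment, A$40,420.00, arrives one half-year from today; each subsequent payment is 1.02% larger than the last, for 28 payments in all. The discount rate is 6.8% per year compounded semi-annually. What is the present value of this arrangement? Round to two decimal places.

A$813,508.43

Periodic rate r = 0.068/2 per half-year; n is counted in half-years.
Growing ordinary annuity: PV = PMT₁ × [1 − ((1+g)/(1+r))^n] / (r − g) = 40,420 × [1 − ((1+0.0102)/(1+r))^28] / (r − 0.0102) = A$813,508.43.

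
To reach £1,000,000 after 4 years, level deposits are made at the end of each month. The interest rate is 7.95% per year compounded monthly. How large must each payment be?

£17,764.46

Level ordinary annuity; solve FV = PMT × [((1+r)^n − 1)/r] for PMT.
Periodic rate r = 0.0795/12 per month; n is counted in months.
With n = 48: PMT = 1,000,000 / ([((1+r)^n − 1)/r]) = £17,764.46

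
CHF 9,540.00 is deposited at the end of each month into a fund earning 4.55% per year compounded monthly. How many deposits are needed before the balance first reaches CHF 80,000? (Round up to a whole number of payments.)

9 payments

Periodic rate r = 0.0455/12 per month; n is counted in months.
Ordinary annuity FV: 80,000 = 9,540 × [((1+r)^n − 1)/r].
(1+r)^n = 1 + 80,000 × r / 9,540, so n = ln(1 + 80,000·r/9,540) / ln(1+r) = 8.27.
Round up to a whole number of payments: n = 9.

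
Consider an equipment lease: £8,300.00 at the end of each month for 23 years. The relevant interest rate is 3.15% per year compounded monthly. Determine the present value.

This is an ordinary annuity: 276 payments of £8,300.00 at the end of each month.
Periodic rate r = 0.0315/12 per month; n is counted in months.
PV = PMT × [(1 − (1+r)^−n)/r] = 8,300 × [1 − (1+r)^−276] / r = £1,628,295.63

£1,628,295.63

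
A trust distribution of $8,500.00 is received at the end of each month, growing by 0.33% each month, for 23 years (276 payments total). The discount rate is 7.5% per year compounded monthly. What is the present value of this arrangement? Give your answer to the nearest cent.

Periodic rate r = 0.075/12 per month; n is counted in months.
Growing ordinary annuity: PV = PMT₁ × [1 − ((1+g)/(1+r))^n] / (r − g) = 8,500 × [1 − ((1+0.0033)/(1+r))^276] / (r − 0.0033) = $1,599,986.03.

$1,599,986.03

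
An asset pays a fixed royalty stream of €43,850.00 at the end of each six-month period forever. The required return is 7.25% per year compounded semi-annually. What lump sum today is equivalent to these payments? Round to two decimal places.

€1,209,655.17

Periodic rate r = 0.0725/2 per half-year.
Level perpetuity: PV = PMT / r = 43,850 / (0.0725/2) = €1,209,655.17.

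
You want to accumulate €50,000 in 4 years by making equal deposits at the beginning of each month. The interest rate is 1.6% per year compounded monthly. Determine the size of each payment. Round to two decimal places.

Level annuity due; solve FV = PMT × [((1+r)^n − 1)/r] × (1+r) for PMT.
Periodic rate r = 0.016/12 per month; n is counted in months.
With n = 48: PMT = 50,000 / ([((1+r)^n − 1)/r] × (1+r)) = €1,008.04

€1,008.04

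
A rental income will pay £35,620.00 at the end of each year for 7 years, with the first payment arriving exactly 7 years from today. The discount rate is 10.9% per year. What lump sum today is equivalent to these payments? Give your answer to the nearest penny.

Ordinary annuity of 7 payments, first payment at period 7.
Periodic rate r = 0.109 per year.
The ordinary-annuity PV formula values the stream one period before the first payment (period 6); discount that back 6 periods:
PV₀ = 35,620 × [1 − (1+r)^−7] / r × (1+r)^−6 = £90,517.49

£90,517.49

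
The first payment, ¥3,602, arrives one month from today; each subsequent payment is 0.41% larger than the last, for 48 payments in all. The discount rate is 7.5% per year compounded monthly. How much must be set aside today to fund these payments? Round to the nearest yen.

¥163,471

Periodic rate r = 0.075/12 per month; n is counted in months.
Growing ordinary annuity: PV = PMT₁ × [1 − ((1+g)/(1+r))^n] / (r − g) = 3,602 × [1 − ((1+0.0041)/(1+r))^48] / (r − 0.0041) = ¥163,471.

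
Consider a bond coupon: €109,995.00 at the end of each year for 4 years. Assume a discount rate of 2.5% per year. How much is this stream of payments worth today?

€413,798.35

This is an ordinary annuity: 4 payments of €109,995.00 at the end of each year.
Periodic rate r = 0.025 per year.
PV = PMT × [(1 − (1+r)^−n)/r] = 109,995 × [1 − (1+r)^−4] / r = €413,798.35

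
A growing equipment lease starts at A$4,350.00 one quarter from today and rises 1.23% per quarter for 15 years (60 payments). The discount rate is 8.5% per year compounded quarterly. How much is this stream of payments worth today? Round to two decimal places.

A$199,420.27

Periodic rate r = 0.085/4 per quarter; n is counted in quarters.
Growing ordinary annuity: PV = PMT₁ × [1 − ((1+g)/(1+r))^n] / (r − g) = 4,350 × [1 − ((1+0.0123)/(1+r))^60] / (r − 0.0123) = A$199,420.27.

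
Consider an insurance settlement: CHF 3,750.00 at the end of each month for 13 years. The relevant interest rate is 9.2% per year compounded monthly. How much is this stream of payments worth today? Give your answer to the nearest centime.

This is an ordinary annuity: 156 payments of CHF 3,750.00 at the end of each month.
Periodic rate r = 0.092/12 per month; n is counted in months.
PV = PMT × [(1 − (1+r)^−n)/r] = 3,750 × [1 − (1+r)^−156] / r = CHF 340,540.48

CHF 340,540.48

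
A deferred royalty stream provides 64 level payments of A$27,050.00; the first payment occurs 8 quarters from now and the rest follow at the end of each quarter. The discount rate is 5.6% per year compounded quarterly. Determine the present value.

Ordinary annuity of 64 payments, first payment at period 8.
Periodic rate r = 0.056/4 per quarter; n is counted in quarters.
The ordinary-annuity PV formula values the stream one period before the first payment (period 7); discount that back 7 periods:
PV₀ = 27,050 × [1 − (1+r)^−64] / r × (1+r)^−7 = A$1,032,946.44

A$1,032,946.44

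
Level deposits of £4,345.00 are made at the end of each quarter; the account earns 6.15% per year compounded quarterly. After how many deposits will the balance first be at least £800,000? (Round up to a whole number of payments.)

Periodic rate r = 0.0615/4 per quarter; n is counted in quarters.
Ordinary annuity FV: 800,000 = 4,345 × [((1+r)^n − 1)/r].
(1+r)^n = 1 + 800,000 × r / 4,345, so n = ln(1 + 800,000·r/4,345) / ln(1+r) = 88.02.
Round up to a whole number of payments: n = 89.

89 payments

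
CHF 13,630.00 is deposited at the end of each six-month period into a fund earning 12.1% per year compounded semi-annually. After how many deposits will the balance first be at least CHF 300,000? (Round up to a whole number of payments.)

15 payments

Periodic rate r = 0.121/2 per half-year; n is counted in half-years.
Ordinary annuity FV: 300,000 = 13,630 × [((1+r)^n − 1)/r].
(1+r)^n = 1 + 300,000 × r / 13,630, so n = ln(1 + 300,000·r/13,630) / ln(1+r) = 14.41.
Round up to a whole number of payments: n = 15.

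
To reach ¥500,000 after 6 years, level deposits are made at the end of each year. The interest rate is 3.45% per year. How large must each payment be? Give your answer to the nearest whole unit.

Level ordinary annuity; solve FV = PMT × [((1+r)^n − 1)/r] for PMT.
Periodic rate r = 0.0345 per year.
With n = 6: PMT = 500,000 / ([((1+r)^n − 1)/r]) = ¥76,430

¥76,430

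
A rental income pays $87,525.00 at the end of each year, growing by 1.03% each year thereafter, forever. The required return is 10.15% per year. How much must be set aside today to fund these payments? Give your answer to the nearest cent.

Periodic rate r = 0.1015 per year.
Growing perpetuity (Gordon): PV = PMT₁ / (r − g) = 87,525 / (r − 0.0103) = $959,703.95.

$959,703.95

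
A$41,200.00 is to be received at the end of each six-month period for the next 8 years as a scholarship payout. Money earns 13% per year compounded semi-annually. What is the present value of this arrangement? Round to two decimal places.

This is an ordinary annuity: 16 payments of A$41,200.00 at the end of each six-month period.
Periodic rate r = 0.13/2 per half-year; n is counted in half-years.
PV = PMT × [(1 − (1+r)^−n)/r] = 41,200 × [1 − (1+r)^−16] / r = A$402,431.88

A$402,431.88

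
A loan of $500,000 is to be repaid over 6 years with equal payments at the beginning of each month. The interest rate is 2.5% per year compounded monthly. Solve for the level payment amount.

Level annuity due; solve PV = PMT × [(1 − (1+r)^−n)/r] × (1+r) for PMT.
Periodic rate r = 0.025/12 per month; n is counted in months.
With n = 72: PMT = 500,000 / ([(1 − (1+r)^−n)/r] × (1+r)) = $7,469.95

$7,469.95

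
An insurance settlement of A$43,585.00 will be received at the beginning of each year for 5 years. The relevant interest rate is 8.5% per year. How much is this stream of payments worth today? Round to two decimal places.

A$186,351.88

This is an annuity due: 5 payments of A$43,585.00 at the beginning of each year.
Periodic rate r = 0.085 per year.
PV = PMT × [(1 − (1+r)^−n)/r] × (1+r) = 43,585 × [1 − (1+r)^−5] / r × (1+r) = A$186,351.88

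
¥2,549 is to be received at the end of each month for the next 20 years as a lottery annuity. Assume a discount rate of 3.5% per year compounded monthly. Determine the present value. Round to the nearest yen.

This is an ordinary annuity: 240 payments of ¥2,549 at the end of each month.
Periodic rate r = 0.035/12 per month; n is counted in months.
PV = PMT × [(1 − (1+r)^−n)/r] = 2,549 × [1 − (1+r)^−240] / r = ¥439,513

¥439,513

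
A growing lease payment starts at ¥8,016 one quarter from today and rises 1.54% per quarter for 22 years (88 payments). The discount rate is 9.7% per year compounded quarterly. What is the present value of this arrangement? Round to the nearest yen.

Periodic rate r = 0.097/4 per quarter; n is counted in quarters.
Growing ordinary annuity: PV = PMT₁ × [1 − ((1+g)/(1+r))^n] / (r − g) = 8,016 × [1 − ((1+0.0154)/(1+r))^88] / (r − 0.0154) = ¥483,718.

¥483,718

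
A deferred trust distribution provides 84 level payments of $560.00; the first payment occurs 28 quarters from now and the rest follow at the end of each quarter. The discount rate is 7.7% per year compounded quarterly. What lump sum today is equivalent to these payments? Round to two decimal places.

Ordinary annuity of 84 payments, first payment at period 28.
Periodic rate r = 0.077/4 per quarter; n is counted in quarters.
The ordinary-annuity PV formula values the stream one period before the first payment (period 27); discount that back 27 periods:
PV₀ = 560 × [1 − (1+r)^−84] / r × (1+r)^−27 = $13,880.86

$13,880.86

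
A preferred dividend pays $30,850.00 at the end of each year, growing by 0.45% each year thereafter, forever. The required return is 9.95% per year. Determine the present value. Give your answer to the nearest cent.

$324,736.84

Periodic rate r = 0.0995 per year.
Growing perpetuity (Gordon): PV = PMT₁ / (r − g) = 30,850 / (r − 0.0045) = $324,736.84.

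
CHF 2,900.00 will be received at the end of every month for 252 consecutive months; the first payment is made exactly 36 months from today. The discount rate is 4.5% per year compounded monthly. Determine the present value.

CHF 414,240.30

Ordinary annuity of 252 payments, first payment at period 36.
Periodic rate r = 0.045/12 per month; n is counted in months.
The ordinary-annuity PV formula values the stream one period before the first payment (period 35); discount that back 35 periods:
PV₀ = 2,900 × [1 − (1+r)^−252] / r × (1+r)^−35 = CHF 414,240.30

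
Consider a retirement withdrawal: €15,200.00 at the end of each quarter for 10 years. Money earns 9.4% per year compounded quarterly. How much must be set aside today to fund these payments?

€391,384.43

This is an ordinary annuity: 40 payments of €15,200.00 at the end of each quarter.
Periodic rate r = 0.094/4 per quarter; n is counted in quarters.
PV = PMT × [(1 − (1+r)^−n)/r] = 15,200 × [1 − (1+r)^−40] / r = €391,384.43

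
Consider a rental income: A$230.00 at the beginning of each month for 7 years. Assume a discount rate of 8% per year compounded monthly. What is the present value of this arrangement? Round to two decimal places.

This is an annuity due: 84 payments of A$230.00 at the beginning of each month.
Periodic rate r = 0.08/12 per month; n is counted in months.
PV = PMT × [(1 − (1+r)^−n)/r] × (1+r) = 230 × [1 − (1+r)^−84] / r × (1+r) = A$14,855.01

A$14,855.01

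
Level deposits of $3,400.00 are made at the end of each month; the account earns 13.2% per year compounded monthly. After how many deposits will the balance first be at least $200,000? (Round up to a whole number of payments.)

46 payments

Periodic rate r = 0.132/12 per month; n is counted in months.
Ordinary annuity FV: 200,000 = 3,400 × [((1+r)^n − 1)/r].
(1+r)^n = 1 + 200,000 × r / 3,400, so n = ln(1 + 200,000·r/3,400) / ln(1+r) = 45.61.
Round up to a whole number of payments: n = 46.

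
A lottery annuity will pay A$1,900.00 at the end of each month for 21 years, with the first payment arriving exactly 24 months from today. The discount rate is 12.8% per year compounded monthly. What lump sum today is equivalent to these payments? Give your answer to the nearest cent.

Ordinary annuity of 252 payments, first payment at period 24.
Periodic rate r = 0.128/12 per month; n is counted in months.
The ordinary-annuity PV formula values the stream one period before the first payment (period 23); discount that back 23 periods:
PV₀ = 1,900 × [1 − (1+r)^−252] / r × (1+r)^−23 = A$129,925.87

A$129,925.87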